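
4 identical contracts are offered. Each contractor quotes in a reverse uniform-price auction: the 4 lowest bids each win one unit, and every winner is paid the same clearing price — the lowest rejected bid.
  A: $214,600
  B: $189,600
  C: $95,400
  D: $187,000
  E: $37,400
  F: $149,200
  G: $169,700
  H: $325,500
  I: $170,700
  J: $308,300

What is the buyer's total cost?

Bids ranked low→high: 37,400 (E), 95,400 (C), 149,200 (F), 169,700 (G), 170,700 (I), 187,000 (D), …
Winners (4 units): E, C, F, G.
First losing bid is I's $170,700, which sets the uniform price.
Total cost = 4 × $170,700 = $682,800.

Total cost: $682,800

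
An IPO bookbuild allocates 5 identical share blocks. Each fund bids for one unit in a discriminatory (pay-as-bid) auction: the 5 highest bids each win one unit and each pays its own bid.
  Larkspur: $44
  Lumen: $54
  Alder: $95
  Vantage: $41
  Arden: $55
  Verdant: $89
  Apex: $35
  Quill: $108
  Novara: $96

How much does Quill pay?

Quill pays $108

Bids ranked high→low: 108 (Quill), 96 (Novara), 95 (Alder), 89 (Verdant), 55 (Arden), 54 (Lumen), 44 (Larkspur), …
Winners (5 units): Quill, Novara, Alder, Verdant, Arden.
Quill wins → own bid $108.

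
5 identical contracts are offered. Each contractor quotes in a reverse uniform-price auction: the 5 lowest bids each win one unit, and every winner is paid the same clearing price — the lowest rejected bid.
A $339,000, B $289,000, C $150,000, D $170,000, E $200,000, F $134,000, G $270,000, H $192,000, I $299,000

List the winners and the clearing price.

F, C, D, H, E; each is paid $270,000

Sorting: 134,000 (F), 150,000 (C), 170,000 (D), 192,000 (H), 200,000 (E), 270,000 (G), 289,000 (B), …
Winners (5 units): F, C, D, H, E.
Clearing price = lowest rejected bid = $270,000.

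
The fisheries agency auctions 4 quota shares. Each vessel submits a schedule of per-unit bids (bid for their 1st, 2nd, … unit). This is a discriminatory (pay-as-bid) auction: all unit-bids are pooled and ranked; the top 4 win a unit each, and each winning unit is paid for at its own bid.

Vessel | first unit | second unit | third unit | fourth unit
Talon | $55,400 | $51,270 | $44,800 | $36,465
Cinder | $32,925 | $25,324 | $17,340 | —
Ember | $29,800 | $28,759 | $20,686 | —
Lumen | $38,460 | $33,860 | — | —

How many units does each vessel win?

Lumen 1, Talon 3

Merging the schedules and taking the best 4: 55,400 (Talon-1), 51,270 (Talon-2), 44,800 (Talon-3), 38,460 (Lumen-1)
Next rejected bid: $36,465 (not a price — pay-as-bid).
Allocation: Lumen 1, Talon 3.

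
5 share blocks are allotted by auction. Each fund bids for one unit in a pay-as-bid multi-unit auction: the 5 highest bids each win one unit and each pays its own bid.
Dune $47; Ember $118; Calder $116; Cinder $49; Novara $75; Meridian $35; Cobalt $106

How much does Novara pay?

Ordering the bids: 118 (Ember), 116 (Calder), 106 (Cobalt), 75 (Novara), 49 (Cinder), 47 (Dune), 35 (Meridian)
Top 5: Ember, Calder, Cobalt, Novara, Cinder.
Novara wins → own bid $75.

Novara pays $75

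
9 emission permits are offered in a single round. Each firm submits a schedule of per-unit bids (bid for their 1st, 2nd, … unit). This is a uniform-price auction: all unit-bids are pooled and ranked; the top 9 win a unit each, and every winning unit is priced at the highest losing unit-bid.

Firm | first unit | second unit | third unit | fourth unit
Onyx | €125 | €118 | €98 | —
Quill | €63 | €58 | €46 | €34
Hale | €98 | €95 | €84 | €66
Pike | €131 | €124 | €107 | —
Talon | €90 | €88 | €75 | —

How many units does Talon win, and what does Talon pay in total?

Talon: 1 unit, pays €88

Merging the schedules and taking the best 9: 131 (Pike-1), 125 (Onyx-1), 124 (Pike-2), 118 (Onyx-2), 107 (Pike-3), 98 (Onyx-3), 98 (Hale-1), 95 (Hale-2), 90 (Talon-1)
Highest rejected unit-bid = €88.
Talon wins 1 unit(s) at €88 each.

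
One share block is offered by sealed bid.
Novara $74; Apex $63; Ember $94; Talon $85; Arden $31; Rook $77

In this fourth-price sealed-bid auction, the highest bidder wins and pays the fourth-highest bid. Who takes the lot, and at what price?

Fourth-price sealed-bid auction: the highest bidder wins and pays the fourth-highest bid.
Bids in order: 94 (Ember) > 85 (Talon) > 77 (Rook) > 74 (Novara) > 63 (Apex) > 31 (Arden)
Ember is highest; pays the fourth-highest bid, $74.

Ember pays $74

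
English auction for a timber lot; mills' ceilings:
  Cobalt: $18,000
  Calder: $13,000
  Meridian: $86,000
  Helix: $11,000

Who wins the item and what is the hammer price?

Rule: the price rises until one bidder remains; the winner pays the price at which the last rival dropped out.
Limits ranked: 86,000 (Meridian) > 18,000 (Cobalt) > 13,000 (Calder) > 11,000 (Helix)
Bidding ends when Cobalt exits at $18,000; Meridian takes it.

Meridian wins at $18,000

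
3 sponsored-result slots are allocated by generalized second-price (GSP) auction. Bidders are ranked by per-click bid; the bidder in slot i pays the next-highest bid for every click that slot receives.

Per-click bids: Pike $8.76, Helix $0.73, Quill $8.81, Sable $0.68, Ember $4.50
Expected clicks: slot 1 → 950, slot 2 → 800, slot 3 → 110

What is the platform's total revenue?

Total revenue: $12002.30

Ranked by bid: $8.81 (Quill) > $8.76 (Pike) > $4.50 (Ember) > $0.73 (Helix) > …
Slot 1: Quill pays $8.76 × 950 = $8322.00
Slot 2: Pike pays $4.50 × 800 = $3600.00
Slot 3: Ember pays $0.73 × 110 = $80.30
Total = $12002.30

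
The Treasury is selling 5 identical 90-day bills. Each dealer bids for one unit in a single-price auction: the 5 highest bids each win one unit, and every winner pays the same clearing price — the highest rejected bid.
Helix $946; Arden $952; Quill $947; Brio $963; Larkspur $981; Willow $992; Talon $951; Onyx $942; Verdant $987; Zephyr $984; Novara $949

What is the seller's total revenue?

Total revenue: $4,760

Sorting: 992 (Willow), 987 (Verdant), 984 (Zephyr), 981 (Larkspur), 963 (Brio), 952 (Arden), 951 (Talon), …
Top 5: Willow, Verdant, Zephyr, Larkspur, Brio.
Clearing price = highest rejected bid = $952.
Total revenue = 5 × $952 = $4,760.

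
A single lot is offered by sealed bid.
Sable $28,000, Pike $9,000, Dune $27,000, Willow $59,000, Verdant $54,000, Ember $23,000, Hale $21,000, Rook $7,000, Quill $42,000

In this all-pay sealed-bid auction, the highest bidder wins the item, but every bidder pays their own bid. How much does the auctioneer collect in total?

Bids ranked: 59,000 (Willow) > 54,000 (Verdant) > 42,000 (Quill) > 28,000 (Sable) > 27,000 (Dune) > 23,000 (Ember) > …
Every bidder forfeits their bid regardless of winning.
Revenue = 28,000 + 9,000 + 27,000 + 59,000 + 54,000 + 23,000 + 21,000 + 7,000 + 42,000 = $270,000.

Total revenue: $270,000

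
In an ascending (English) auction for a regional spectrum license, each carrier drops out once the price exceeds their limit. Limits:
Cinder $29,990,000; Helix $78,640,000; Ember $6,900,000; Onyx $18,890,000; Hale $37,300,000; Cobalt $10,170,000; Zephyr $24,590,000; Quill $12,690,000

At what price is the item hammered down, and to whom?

Helix wins at $37,300,000

Sorting limits: 78,640,000 (Helix) > 37,300,000 (Hale) > 29,990,000 (Cinder) > 24,590,000 (Zephyr) > 18,890,000 (Onyx) > 12,690,000 (Quill) > …
Once the price passes $37,300,000, only Helix is left; the hammer falls at Hale's limit of $37,300,000.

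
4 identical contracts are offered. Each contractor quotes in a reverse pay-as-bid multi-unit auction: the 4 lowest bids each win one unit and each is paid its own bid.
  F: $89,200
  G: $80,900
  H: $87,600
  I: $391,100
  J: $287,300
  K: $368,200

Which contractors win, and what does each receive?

G $80,900, H $87,600, F $89,200, J $287,300

Ordering the bids: 80,900 (G), 87,600 (H), 89,200 (F), 287,300 (J), 368,200 (K), 391,100 (I)
The 4 lowest are G, H, F, J.
Each winner is paid its own bid: G $80,900, H $87,600, F $89,200, J $287,300.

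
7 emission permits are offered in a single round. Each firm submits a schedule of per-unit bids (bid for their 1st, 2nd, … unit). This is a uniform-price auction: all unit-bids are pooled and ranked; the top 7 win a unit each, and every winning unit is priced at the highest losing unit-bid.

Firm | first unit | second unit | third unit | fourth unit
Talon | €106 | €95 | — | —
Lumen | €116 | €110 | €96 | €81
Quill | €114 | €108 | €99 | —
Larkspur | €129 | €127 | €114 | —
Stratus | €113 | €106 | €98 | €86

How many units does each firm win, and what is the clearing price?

Pooled unit-bids ranked (top 7): 129 (Larkspur-1), 127 (Larkspur-2), 116 (Lumen-1), 114 (Quill-1), 114 (Larkspur-3), 113 (Stratus-1), 110 (Lumen-2)
First bid not allocated: €108.
Allocation: Larkspur 3, Lumen 2, Quill 1, Stratus 1.

Larkspur 3, Lumen 2, Quill 1, Stratus 1; clearing price €108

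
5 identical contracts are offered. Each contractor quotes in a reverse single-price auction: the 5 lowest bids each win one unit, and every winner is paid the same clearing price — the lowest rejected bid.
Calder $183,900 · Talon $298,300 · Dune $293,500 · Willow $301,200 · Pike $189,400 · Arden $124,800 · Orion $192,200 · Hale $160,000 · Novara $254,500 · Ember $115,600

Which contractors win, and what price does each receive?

Ember, Arden, Hale, Calder, Pike; each is paid $192,200

Sorting: 115,600 (Ember), 124,800 (Arden), 160,000 (Hale), 183,900 (Calder), 189,400 (Pike), 192,200 (Orion), 254,500 (Novara), …
Lowest 5: Ember, Arden, Hale, Calder, Pike.
First losing bid is Orion's $192,200, which sets the uniform price.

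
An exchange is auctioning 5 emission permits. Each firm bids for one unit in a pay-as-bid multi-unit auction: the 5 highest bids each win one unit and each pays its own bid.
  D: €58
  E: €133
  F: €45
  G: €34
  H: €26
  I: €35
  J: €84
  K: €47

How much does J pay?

J pays €84

Ordering the bids: 133 (E), 84 (J), 58 (D), 47 (K), 45 (F), 35 (I), 34 (G), …
Winners (5 units): E, J, D, K, F.
J wins → own bid €84.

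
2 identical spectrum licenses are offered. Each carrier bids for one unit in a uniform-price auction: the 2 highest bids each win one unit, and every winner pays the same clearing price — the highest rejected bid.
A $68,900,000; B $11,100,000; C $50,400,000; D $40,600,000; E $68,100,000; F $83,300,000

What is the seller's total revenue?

Total revenue: $136,200,000

Sorting: 83,300,000 (F), 68,900,000 (A), 68,100,000 (E), 50,400,000 (C), …
The 2 highest are F, A.
First losing bid is E's $68,100,000, which sets the uniform price.
Total revenue = 2 × $68,100,000 = $136,200,000.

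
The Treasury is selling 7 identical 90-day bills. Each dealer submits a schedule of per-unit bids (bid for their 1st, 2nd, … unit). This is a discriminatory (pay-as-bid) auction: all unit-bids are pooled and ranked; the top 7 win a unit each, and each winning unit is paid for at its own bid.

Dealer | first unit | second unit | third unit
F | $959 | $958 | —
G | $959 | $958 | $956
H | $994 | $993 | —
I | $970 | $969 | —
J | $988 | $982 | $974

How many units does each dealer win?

H 2, I 2, J 3

Pooled unit-bids ranked (top 7): 994 (H-1), 993 (H-2), 988 (J-1), 982 (J-2), 974 (J-3), 970 (I-1), 969 (I-2)
Next rejected bid: $959 (not a price — pay-as-bid).
Allocation: H 2, I 2, J 3.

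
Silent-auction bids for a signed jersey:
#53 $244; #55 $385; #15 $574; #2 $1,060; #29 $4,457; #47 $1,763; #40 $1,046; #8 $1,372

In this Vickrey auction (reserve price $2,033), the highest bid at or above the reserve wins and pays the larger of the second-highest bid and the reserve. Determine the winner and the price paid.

Sorting bids: 4,457 (#29) > 1,763 (#47) > 1,372 (#8) > 1,060 (#2) > 1,046 (#40) > 574 (#15) > …
#29 has the top bid at or above the reserve ($4,457).
Second-highest bid $1,763 is below the reserve $2,033, so the reserve binds → payment $2,033.

#29 pays $2,033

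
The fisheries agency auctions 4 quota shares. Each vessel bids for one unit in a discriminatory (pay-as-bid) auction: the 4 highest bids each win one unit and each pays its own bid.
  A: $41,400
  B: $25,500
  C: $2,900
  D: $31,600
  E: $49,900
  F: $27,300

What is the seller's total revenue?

Sorting: 49,900 (E), 41,400 (A), 31,600 (D), 27,300 (F), 25,500 (B), 2,900 (C)
The 4 highest are E, A, D, F.
Total revenue = 49,900 + 41,400 + 31,600 + 27,300 = $150,200.

Total revenue: $150,200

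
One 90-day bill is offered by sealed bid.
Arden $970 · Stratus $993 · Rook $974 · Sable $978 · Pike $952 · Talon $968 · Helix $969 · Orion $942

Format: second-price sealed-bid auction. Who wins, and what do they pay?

Stratus pays $978

Bids in order: 993 (Stratus) > 978 (Sable) > 974 (Rook) > 970 (Arden) > 969 (Helix) > 968 (Talon) > …
Second-price: Stratus pays Sable's bid of $978.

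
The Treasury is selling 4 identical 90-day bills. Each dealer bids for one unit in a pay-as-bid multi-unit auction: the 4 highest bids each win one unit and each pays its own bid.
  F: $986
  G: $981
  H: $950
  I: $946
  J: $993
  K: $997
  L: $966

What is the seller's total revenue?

Ordering the bids: 997 (K), 993 (J), 986 (F), 981 (G), 966 (L), 950 (H), …
The 4 highest are K, J, F, G.
Total revenue = 997 + 993 + 986 + 981 = $3,957.

Total revenue: $3,957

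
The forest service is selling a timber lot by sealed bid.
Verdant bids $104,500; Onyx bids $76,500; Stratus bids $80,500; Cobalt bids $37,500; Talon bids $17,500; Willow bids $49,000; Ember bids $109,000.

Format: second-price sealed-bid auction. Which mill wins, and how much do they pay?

Second-price sealed-bid auction: the highest bidder wins and pays the second-highest bid.
Sorting bids: 109,000 (Ember) > 104,500 (Verdant) > 80,500 (Stratus) > 76,500 (Onyx) > 49,000 (Willow) > 37,500 (Cobalt) > …
Ember wins with the highest bid; price is set by the runner-up at $104,500.

Ember pays $104,500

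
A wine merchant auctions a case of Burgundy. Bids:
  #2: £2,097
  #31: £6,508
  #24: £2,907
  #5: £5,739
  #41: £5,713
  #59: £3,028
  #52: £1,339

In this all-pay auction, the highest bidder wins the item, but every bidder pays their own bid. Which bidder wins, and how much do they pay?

Sorting bids: 6,508 (#31) > 5,739 (#5) > 5,713 (#41) > 3,028 (#59) > 2,907 (#24) > 2,097 (#2) > …
#31 wins with the top bid; all bids are sunk regardless.

#31 pays £6,508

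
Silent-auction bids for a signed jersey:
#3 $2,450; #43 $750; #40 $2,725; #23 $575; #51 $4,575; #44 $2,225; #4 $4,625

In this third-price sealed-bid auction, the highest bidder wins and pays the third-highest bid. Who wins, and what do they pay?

Bids in order: 4,625 (#4) > 4,575 (#51) > 2,725 (#40) > 2,450 (#3) > 2,225 (#44) > 750 (#43) > …
#4 wins; payment is bid #3 in the ranking = $2,725.

#4 pays $2,725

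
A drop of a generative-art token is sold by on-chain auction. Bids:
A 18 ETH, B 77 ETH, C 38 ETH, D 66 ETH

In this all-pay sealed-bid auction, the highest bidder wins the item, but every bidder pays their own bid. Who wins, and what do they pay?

B pays 77 ETH

Rule: the highest bidder wins the item, but every bidder pays their own bid.
Sorting bids: 77 (B) > 66 (D) > 38 (C) > 18 (A)
B is highest and takes the item; every bidder forfeits their bid.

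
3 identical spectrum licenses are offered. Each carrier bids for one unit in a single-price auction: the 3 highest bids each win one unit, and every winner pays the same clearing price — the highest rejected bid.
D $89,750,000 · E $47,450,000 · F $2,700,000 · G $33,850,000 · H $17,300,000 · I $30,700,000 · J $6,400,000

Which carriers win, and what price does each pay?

D, E, G; each pays $30,700,000

Sorting: 89,750,000 (D), 47,450,000 (E), 33,850,000 (G), 30,700,000 (I), 17,300,000 (H), …
Winners (3 units): D, E, G.
First losing bid is I's $30,700,000, which sets the uniform price.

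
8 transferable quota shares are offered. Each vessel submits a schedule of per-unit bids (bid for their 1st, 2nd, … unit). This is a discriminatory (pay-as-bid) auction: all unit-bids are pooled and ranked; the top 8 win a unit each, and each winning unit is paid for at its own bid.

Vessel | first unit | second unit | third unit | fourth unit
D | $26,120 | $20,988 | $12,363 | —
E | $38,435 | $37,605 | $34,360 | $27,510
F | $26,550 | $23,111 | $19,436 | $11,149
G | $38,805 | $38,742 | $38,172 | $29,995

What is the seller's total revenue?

Pooled unit-bids ranked (top 8): 38,805 (G-1), 38,742 (G-2), 38,435 (E-1), 38,172 (G-3), 37,605 (E-2), 34,360 (E-3), 29,995 (G-4), 27,510 (E-4)
Next rejected bid: $26,550 (not a price — pay-as-bid).
Each winning unit pays its own bid.
Revenue = 38,805 + 38,742 + 38,435 + 38,172 + 37,605 + 34,360 + 29,995 + 27,510 = $283,624.

Total revenue: $283,624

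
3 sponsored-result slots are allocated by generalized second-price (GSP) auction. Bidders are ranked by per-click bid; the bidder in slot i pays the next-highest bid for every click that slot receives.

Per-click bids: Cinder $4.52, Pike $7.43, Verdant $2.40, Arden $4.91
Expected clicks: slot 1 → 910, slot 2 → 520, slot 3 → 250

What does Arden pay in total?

Ranked by bid: $7.43 (Pike) > $4.91 (Arden) > $4.52 (Cinder) > $2.40 (Verdant)
Arden holds slot 2 → pays next bid $4.52 × 520 clicks = $2350.40.

Arden pays $2350.40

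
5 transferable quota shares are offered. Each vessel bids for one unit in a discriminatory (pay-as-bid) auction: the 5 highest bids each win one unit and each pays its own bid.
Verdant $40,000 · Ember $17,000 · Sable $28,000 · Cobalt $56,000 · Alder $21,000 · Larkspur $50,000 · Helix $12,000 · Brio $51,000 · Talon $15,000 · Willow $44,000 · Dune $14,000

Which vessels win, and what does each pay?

Sorting: 56,000 (Cobalt), 51,000 (Brio), 50,000 (Larkspur), 44,000 (Willow), 40,000 (Verdant), 28,000 (Sable), 21,000 (Alder), …
Winners (5 units): Cobalt, Brio, Larkspur, Willow, Verdant.
Each winner pays its own bid: Cobalt $56,000, Brio $51,000, Larkspur $50,000, Willow $44,000, Verdant $40,000.

Cobalt $56,000, Brio $51,000, Larkspur $50,000, Willow $44,000, Verdant $40,000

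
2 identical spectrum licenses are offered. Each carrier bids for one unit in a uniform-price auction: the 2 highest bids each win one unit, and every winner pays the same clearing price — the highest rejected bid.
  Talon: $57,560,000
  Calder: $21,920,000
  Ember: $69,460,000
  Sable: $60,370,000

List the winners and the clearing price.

Sorting: 69,460,000 (Ember), 60,370,000 (Sable), 57,560,000 (Talon), 21,920,000 (Calder)
Top 2: Ember, Sable.
Clearing price = highest rejected bid = $57,560,000.

Ember, Sable; each pays $57,560,000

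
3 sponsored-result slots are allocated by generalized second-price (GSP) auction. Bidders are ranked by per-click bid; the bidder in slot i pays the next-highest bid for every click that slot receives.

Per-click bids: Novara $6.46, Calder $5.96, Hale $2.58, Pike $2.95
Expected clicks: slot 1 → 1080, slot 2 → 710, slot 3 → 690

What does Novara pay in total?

Ranked by bid: $6.46 (Novara) > $5.96 (Calder) > $2.95 (Pike) > $2.58 (Hale)
Novara holds slot 1 → pays next bid $5.96 × 1080 clicks = $6436.80.

Novara pays $6436.80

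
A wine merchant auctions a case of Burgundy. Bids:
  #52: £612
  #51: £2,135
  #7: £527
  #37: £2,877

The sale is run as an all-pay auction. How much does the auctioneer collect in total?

Bids in order: 2,877 (#37) > 2,135 (#51) > 612 (#52) > 527 (#7)
#37 wins with the top bid; all bids are sunk regardless.
Every bidder forfeits their bid regardless of winning.
Revenue = 612 + 2,135 + 527 + 2,877 = £6,151.

Total revenue: £6,151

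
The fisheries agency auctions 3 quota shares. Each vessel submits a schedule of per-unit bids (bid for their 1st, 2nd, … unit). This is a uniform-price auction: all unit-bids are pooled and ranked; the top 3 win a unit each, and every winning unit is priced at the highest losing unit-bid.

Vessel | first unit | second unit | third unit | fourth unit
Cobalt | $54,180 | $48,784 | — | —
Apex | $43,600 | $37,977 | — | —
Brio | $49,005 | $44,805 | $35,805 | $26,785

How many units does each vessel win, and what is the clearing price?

Pooled unit-bids ranked (top 3): 54,180 (Cobalt-1), 49,005 (Brio-1), 48,784 (Cobalt-2)
First bid not allocated: $44,805.
Allocation: Brio 1, Cobalt 2.

Brio 1, Cobalt 2; clearing price $44,805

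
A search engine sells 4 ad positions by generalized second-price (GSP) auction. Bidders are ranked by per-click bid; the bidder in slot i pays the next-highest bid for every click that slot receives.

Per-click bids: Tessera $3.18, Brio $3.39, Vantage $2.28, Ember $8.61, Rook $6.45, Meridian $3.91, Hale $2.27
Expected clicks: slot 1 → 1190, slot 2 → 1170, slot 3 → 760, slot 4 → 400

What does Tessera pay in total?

Tessera pays $0.00

Ranked by bid: $8.61 (Ember) > $6.45 (Rook) > $3.91 (Meridian) > $3.39 (Brio) > $3.18 (Tessera) > …
Tessera ranks below slot 4 → no slot, pays nothing.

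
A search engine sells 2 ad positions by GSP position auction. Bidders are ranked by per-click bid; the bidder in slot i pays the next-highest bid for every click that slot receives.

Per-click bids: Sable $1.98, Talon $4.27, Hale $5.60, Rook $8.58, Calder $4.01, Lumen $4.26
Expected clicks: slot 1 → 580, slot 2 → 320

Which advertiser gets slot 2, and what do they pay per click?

Sorting advertisers: $8.58 (Rook) > $5.60 (Hale) > $4.27 (Talon) > …
Slot 2 goes to the second-ranked bidder, Hale, who pays the next bid down: $4.27/click.

Hale; $4.27 per click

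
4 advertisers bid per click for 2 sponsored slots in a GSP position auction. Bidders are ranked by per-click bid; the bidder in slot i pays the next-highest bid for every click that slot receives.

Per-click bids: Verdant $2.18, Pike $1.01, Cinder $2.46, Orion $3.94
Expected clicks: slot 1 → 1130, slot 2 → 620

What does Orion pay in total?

Per-click bids in order: $3.94 (Orion) > $2.46 (Cinder) > $2.18 (Verdant) > …
Orion holds slot 1 → pays next bid $2.46 × 1130 clicks = $2779.80.

Orion pays $2779.80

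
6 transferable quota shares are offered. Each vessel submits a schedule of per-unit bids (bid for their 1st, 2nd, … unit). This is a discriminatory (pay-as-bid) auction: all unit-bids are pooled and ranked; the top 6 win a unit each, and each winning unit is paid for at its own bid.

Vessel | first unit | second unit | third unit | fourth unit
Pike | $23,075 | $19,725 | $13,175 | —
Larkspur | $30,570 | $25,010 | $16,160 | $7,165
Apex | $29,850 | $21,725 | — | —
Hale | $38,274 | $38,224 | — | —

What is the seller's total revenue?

Pooled unit-bids ranked (top 6): 38,274 (Hale-1), 38,224 (Hale-2), 30,570 (Larkspur-1), 29,850 (Apex-1), 25,010 (Larkspur-2), 23,075 (Pike-1)
Next rejected bid: $21,725 (not a price — pay-as-bid).
Each winning unit pays its own bid.
Revenue = 38,274 + 38,224 + 30,570 + 29,850 + 25,010 + 23,075 = $185,003.

Total revenue: $185,003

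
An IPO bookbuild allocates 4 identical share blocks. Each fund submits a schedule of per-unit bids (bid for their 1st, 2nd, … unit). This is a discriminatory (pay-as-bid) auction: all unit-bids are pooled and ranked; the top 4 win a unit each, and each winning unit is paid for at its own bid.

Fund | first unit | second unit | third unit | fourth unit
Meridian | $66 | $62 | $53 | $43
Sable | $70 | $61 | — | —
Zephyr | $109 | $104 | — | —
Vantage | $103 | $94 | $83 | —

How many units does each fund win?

Vantage 2, Zephyr 2

Merging the schedules and taking the best 4: 109 (Zephyr-1), 104 (Zephyr-2), 103 (Vantage-1), 94 (Vantage-2)
Next rejected bid: $83 (not a price — pay-as-bid).
Allocation: Vantage 2, Zephyr 2.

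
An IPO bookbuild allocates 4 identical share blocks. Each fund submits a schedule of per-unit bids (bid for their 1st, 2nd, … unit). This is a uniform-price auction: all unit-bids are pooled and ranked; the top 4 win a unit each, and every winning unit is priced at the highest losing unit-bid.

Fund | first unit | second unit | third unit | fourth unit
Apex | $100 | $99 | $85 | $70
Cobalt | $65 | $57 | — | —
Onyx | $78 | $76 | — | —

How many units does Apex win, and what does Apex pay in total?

Pooled unit-bids ranked (top 4): 100 (Apex-1), 99 (Apex-2), 85 (Apex-3), 78 (Onyx-1)
First bid not allocated: $76.
Apex wins 3 unit(s) at $76 each.

Apex: 3 units, pays $228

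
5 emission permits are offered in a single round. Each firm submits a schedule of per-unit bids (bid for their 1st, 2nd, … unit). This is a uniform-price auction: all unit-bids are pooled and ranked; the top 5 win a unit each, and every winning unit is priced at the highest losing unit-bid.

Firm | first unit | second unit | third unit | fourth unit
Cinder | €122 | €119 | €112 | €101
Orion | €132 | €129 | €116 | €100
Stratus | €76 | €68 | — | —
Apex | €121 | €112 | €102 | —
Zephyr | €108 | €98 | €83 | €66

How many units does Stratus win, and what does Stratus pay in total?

All unit-bids, highest first — top 5: 132 (Orion-1), 129 (Orion-2), 122 (Cinder-1), 121 (Apex-1), 119 (Cinder-2)
First bid not allocated: €116.
Stratus wins 0 unit(s) at €116 each.

Stratus: 0 units, pays €0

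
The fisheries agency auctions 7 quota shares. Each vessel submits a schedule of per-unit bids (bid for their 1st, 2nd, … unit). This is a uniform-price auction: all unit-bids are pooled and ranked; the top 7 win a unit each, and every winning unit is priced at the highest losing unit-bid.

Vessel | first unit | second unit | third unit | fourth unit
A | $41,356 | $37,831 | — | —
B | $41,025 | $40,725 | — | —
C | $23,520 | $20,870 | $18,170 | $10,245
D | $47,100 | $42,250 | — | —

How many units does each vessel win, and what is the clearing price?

Pooled unit-bids ranked (top 7): 47,100 (D-1), 42,250 (D-2), 41,356 (A-1), 41,025 (B-1), 40,725 (B-2), 37,831 (A-2), 23,520 (C-1)
First bid not allocated: $20,870.
Allocation: A 2, B 2, C 1, D 2.

A 2, B 2, C 1, D 2; clearing price $20,870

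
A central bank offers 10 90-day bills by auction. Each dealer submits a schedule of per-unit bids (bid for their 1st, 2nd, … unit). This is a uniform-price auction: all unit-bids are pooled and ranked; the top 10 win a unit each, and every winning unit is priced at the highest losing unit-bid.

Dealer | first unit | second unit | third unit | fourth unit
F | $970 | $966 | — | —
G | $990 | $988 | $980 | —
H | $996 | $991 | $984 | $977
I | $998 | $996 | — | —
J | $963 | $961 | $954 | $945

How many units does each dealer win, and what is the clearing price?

F 1, G 3, H 4, I 2; clearing price $966

Pooled unit-bids ranked (top 10): 998 (I-1), 996 (H-1), 996 (I-2), 991 (H-2), 990 (G-1), 988 (G-2), 984 (H-3), 980 (G-3), 977 (H-4), 970 (F-1)
Highest rejected unit-bid = $966.
Allocation: F 1, G 3, H 4, I 2.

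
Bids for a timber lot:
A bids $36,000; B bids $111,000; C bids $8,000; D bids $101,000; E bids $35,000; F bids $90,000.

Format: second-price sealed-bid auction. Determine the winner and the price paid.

Bids ranked: 111,000 (B) > 101,000 (D) > 90,000 (F) > 36,000 (A) > 35,000 (E) > 8,000 (C)
Second-price: B pays D's bid of $101,000.

B pays $101,000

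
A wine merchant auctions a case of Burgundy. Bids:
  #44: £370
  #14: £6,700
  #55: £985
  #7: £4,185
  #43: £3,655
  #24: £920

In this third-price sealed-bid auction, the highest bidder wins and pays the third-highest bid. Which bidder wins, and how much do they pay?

Bids in order: 6,700 (#14) > 4,185 (#7) > 3,655 (#43) > 985 (#55) > 920 (#24) > 370 (#44)
#14 wins; payment is bid #3 in the ranking = £3,655.

#14 pays £3,655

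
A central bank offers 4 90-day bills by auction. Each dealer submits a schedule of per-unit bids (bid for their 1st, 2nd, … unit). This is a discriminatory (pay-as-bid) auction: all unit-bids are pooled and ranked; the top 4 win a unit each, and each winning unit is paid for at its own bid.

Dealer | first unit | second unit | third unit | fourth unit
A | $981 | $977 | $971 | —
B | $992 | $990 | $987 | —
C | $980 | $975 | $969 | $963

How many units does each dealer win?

Pooled unit-bids ranked (top 4): 992 (B-1), 990 (B-2), 987 (B-3), 981 (A-1)
Next rejected bid: $980 (not a price — pay-as-bid).
Allocation: A 1, B 3.

A 1, B 3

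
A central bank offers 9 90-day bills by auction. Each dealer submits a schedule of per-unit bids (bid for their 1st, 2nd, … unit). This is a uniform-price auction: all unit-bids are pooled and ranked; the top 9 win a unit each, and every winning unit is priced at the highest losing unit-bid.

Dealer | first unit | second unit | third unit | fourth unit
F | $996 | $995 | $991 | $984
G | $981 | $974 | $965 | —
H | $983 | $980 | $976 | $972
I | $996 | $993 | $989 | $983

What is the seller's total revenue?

Pooled unit-bids ranked (top 9): 996 (F-1), 996 (I-1), 995 (F-2), 993 (I-2), 991 (F-3), 989 (I-3), 984 (F-4), 983 (H-1), 983 (I-4)
First bid not allocated: $981.
Allocation: F 4, H 1, I 4. Every unit priced at $981.
Revenue = 9 × 981 = $8,829.

Total revenue: $8,829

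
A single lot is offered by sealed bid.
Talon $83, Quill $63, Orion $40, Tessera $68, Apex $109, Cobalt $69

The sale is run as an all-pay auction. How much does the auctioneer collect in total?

Total revenue: $432

Sorting bids: 109 (Apex) > 83 (Talon) > 69 (Cobalt) > 68 (Tessera) > 63 (Quill) > 40 (Orion)
Every bidder forfeits their bid regardless of winning.
Revenue = 83 + 63 + 40 + 68 + 109 + 69 = $432.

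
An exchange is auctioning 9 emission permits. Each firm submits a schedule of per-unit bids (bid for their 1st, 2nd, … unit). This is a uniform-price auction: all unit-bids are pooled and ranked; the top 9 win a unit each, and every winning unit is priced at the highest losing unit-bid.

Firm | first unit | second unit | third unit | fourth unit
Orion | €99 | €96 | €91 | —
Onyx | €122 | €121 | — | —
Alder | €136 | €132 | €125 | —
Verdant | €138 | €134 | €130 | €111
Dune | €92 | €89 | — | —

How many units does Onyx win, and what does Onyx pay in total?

Onyx: 2 units, pays €198

All unit-bids, highest first — top 9: 138 (Verdant-1), 136 (Alder-1), 134 (Verdant-2), 132 (Alder-2), 130 (Verdant-3), 125 (Alder-3), 122 (Onyx-1), 121 (Onyx-2), 111 (Verdant-4)
Highest rejected unit-bid = €99.
Onyx wins 2 unit(s) at €99 each.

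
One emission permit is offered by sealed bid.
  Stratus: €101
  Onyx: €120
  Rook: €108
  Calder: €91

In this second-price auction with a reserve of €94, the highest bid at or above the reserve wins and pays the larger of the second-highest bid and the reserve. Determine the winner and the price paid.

Onyx pays €108

Sorting bids: 120 (Onyx) > 108 (Rook) > 101 (Stratus) > 91 (Calder)
Highest eligible bid: Onyx at €120.
max(second-highest €108, reserve €94) = €108; the reserve does not bind.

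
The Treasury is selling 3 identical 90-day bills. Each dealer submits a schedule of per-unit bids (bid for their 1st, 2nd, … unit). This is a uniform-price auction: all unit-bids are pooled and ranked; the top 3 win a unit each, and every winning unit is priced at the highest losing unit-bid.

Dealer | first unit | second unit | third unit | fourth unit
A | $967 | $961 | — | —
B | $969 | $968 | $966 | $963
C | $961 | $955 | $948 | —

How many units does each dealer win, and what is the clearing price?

A 1, B 2; clearing price $966

Merging the schedules and taking the best 3: 969 (B-1), 968 (B-2), 967 (A-1)
First bid not allocated: $966.
Allocation: A 1, B 2.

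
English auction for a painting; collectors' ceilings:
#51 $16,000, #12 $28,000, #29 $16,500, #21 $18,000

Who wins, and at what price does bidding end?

Rule: the price rises until one bidder remains; the winner pays the price at which the last rival dropped out.
Limits ranked: 28,000 (#12) > 18,000 (#21) > 16,500 (#29) > 16,000 (#51)
Once the price passes $18,000, only #12 is left; the hammer falls at #21's limit of $18,000.

#12 wins at $18,000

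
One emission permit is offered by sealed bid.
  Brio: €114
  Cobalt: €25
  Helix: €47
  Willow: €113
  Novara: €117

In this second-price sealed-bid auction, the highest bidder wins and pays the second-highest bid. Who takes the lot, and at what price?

Novara pays €114

Second-price sealed-bid auction: the highest bidder wins and pays the second-highest bid.
Bids ranked: 117 (Novara) > 114 (Brio) > 113 (Willow) > 47 (Helix) > 25 (Cobalt)
Novara is highest; pays the second-highest bid, €114.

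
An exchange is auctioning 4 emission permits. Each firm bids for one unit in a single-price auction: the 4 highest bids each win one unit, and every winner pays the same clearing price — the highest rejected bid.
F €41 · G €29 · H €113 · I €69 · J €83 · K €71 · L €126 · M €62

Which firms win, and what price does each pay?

Sorting: 126 (L), 113 (H), 83 (J), 71 (K), 69 (I), 62 (M), …
Winners (4 units): L, H, J, K.
Highest unsuccessful bid: €69 → clearing price.

L, H, J, K; each pays €69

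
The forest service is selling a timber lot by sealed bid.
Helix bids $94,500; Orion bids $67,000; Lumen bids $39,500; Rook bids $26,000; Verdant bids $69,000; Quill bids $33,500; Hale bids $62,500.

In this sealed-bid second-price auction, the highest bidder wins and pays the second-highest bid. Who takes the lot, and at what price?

Helix pays $69,000

Bids ranked: 94,500 (Helix) > 69,000 (Verdant) > 67,000 (Orion) > 62,500 (Hale) > 39,500 (Lumen) > 33,500 (Quill) > …
Helix wins with the highest bid; price is set by the runner-up at $69,000.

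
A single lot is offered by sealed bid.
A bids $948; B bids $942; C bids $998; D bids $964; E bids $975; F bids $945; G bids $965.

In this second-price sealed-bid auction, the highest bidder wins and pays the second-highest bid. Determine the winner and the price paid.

C pays $975

Second-price sealed-bid auction: the highest bidder wins and pays the second-highest bid.
Sorting bids: 998 (C) > 975 (E) > 965 (G) > 964 (D) > 948 (A) > 945 (F) > …
C is highest; pays the second-highest bid, $975.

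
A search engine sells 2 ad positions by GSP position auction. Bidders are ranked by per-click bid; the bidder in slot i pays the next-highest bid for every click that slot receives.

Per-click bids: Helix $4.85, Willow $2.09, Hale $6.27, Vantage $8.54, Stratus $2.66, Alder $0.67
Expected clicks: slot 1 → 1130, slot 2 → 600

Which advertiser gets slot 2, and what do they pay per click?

Per-click bids in order: $8.54 (Vantage) > $6.27 (Hale) > $4.85 (Helix) > …
Slot 2 goes to the second-ranked bidder, Hale, who pays the next bid down: $4.85/click.

Hale; $4.85 per click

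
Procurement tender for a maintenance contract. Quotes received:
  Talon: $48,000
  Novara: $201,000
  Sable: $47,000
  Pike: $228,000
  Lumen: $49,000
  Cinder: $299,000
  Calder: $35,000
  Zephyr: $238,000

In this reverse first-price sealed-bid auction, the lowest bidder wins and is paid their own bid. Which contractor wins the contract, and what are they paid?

Sorting bids: 35,000 (Calder) < 47,000 (Sable) < 48,000 (Talon) < 49,000 (Lumen) < 201,000 (Novara) < 228,000 (Pike) < …
Calder has the lowest bid and is paid exactly that: $35,000.

Calder is paid $35,000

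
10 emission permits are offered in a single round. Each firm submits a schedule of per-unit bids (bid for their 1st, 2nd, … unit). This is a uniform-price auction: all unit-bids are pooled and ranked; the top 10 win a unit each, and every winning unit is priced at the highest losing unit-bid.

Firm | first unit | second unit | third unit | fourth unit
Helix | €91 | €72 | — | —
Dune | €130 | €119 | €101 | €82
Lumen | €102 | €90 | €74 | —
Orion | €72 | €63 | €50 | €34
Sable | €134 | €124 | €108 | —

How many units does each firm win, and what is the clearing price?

Pooled unit-bids ranked (top 10): 134 (Sable-1), 130 (Dune-1), 124 (Sable-2), 119 (Dune-2), 108 (Sable-3), 102 (Lumen-1), 101 (Dune-3), 91 (Helix-1), 90 (Lumen-2), 82 (Dune-4)
The (k+1)-th unit-bid is €74.
Allocation: Dune 4, Helix 1, Lumen 2, Sable 3.

Dune 4, Helix 1, Lumen 2, Sable 3; clearing price €74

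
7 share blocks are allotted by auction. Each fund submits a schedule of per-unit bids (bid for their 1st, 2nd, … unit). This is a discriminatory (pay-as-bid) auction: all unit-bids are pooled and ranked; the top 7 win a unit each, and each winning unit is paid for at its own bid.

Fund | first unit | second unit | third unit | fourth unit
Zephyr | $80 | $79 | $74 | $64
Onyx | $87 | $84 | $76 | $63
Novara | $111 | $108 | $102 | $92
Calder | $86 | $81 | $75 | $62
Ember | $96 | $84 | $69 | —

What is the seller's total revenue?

Total revenue: $682

Pooled unit-bids ranked (top 7): 111 (Novara-1), 108 (Novara-2), 102 (Novara-3), 96 (Ember-1), 92 (Novara-4), 87 (Onyx-1), 86 (Calder-1)
Next rejected bid: $84 (not a price — pay-as-bid).
Each winning unit pays its own bid.
Revenue = 111 + 108 + 102 + 96 + 92 + 87 + 86 = $682.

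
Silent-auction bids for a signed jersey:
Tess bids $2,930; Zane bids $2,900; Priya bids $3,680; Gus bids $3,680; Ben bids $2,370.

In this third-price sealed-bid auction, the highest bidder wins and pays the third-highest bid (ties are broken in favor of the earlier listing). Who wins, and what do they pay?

Rule: the highest bidder wins and pays the third-highest bid.
Bids in order: 3,680 (Priya) > 3,680 (Gus) > 2,930 (Tess) > 2,900 (Zane) > 2,370 (Ben)
Tie at $3,680 → Priya wins by tie-break.
Priya is highest; pays the third-highest bid, $2,930.

Priya pays $2,930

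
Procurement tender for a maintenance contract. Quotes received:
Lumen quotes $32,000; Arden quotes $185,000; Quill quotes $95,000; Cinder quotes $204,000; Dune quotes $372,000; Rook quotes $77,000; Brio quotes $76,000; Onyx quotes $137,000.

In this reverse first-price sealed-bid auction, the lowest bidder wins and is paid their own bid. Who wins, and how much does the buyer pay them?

Bids in order: 32,000 (Lumen) < 76,000 (Brio) < 77,000 (Rook) < 95,000 (Quill) < 137,000 (Onyx) < 185,000 (Arden) < …
First-price: Lumen is paid what they bid, $32,000.

Lumen is paid $32,000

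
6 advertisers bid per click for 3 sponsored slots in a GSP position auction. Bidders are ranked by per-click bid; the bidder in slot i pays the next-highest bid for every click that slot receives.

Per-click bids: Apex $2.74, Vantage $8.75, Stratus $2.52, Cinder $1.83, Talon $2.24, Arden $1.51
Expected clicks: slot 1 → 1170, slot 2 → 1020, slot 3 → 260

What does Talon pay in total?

Talon pays $0.00

Sorting advertisers: $8.75 (Vantage) > $2.74 (Apex) > $2.52 (Stratus) > $2.24 (Talon) > …
Talon ranks below slot 3 → no slot, pays nothing.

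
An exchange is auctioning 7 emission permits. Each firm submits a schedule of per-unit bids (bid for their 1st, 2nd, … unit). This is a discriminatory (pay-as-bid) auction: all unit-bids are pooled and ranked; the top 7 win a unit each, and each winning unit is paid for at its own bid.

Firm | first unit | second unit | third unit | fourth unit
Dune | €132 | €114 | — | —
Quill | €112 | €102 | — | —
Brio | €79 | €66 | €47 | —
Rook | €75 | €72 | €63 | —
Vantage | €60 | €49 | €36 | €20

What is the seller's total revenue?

All unit-bids, highest first — top 7: 132 (Dune-1), 114 (Dune-2), 112 (Quill-1), 102 (Quill-2), 79 (Brio-1), 75 (Rook-1), 72 (Rook-2)
Next rejected bid: €66 (not a price — pay-as-bid).
Each winning unit pays its own bid.
Revenue = 132 + 114 + 112 + 102 + 79 + 75 + 72 = €686.

Total revenue: €686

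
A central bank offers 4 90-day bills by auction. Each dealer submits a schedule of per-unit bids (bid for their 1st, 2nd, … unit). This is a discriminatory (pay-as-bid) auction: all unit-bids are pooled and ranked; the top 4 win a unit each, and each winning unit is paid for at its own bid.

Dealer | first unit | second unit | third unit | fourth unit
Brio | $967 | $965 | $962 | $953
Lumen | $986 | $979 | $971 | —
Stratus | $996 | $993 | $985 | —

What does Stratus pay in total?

Pooled unit-bids ranked (top 4): 996 (Stratus-1), 993 (Stratus-2), 986 (Lumen-1), 985 (Stratus-3)
Next rejected bid: $979 (not a price — pay-as-bid).
Stratus's winning unit-bids: 996 + 993 + 985 = $2,974.

Stratus pays $2,974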